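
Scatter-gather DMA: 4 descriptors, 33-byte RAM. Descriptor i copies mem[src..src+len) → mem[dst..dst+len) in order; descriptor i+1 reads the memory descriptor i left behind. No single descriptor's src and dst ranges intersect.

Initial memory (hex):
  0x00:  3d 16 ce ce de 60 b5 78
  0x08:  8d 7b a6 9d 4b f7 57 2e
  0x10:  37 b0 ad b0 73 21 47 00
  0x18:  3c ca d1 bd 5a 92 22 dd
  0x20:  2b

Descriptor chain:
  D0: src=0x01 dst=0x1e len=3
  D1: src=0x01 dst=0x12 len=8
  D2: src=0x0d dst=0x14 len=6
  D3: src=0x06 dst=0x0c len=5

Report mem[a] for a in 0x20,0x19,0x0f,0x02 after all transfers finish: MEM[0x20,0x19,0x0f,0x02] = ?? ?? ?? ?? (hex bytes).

MEM[0x20,0x19,0x0f,0x02] = ce 16 7b ce

  after D0: wrote 3B at 0x1e = 16cece
  after D1: wrote 8B at 0x12 = 16cecede60b5788d
  after D2: wrote 6B at 0x14 = f7572e37b016
  after D3: wrote 5B at 0x0c = b5788d7ba6
query mem[0x20]=0xce, mem[0x19]=0x16, mem[0x0f]=0x7b, mem[0x02]=0xce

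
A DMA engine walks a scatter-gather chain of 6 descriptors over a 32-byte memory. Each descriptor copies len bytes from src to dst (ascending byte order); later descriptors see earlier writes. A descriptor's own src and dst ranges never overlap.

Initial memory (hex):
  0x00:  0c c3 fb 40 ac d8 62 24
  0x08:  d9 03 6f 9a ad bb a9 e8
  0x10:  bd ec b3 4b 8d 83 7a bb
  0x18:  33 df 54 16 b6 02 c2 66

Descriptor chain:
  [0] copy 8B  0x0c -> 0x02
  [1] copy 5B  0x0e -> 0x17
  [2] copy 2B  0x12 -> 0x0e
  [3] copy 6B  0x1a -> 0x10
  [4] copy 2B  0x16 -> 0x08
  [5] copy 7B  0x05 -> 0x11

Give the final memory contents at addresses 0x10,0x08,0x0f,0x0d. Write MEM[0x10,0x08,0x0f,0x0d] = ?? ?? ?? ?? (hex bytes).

D0: mem[0x02..0x09] <- [ad bb a9 e8 bd ec b3 4b]
D1: mem[0x17..0x1b] <- [a9 e8 bd ec b3]
D2: mem[0x0e..0x0f] <- [b3 4b]
D3: mem[0x10..0x15] <- [ec b3 b6 02 c2 66]
D4: mem[0x08..0x09] <- [7a a9]
D5: mem[0x11..0x17] <- [e8 bd ec 7a a9 6f 9a]
query mem[0x10]=0xec, mem[0x08]=0x7a, mem[0x0f]=0x4b, mem[0x0d]=0xbb

MEM[0x10,0x08,0x0f,0x0d] = ec 7a 4b bb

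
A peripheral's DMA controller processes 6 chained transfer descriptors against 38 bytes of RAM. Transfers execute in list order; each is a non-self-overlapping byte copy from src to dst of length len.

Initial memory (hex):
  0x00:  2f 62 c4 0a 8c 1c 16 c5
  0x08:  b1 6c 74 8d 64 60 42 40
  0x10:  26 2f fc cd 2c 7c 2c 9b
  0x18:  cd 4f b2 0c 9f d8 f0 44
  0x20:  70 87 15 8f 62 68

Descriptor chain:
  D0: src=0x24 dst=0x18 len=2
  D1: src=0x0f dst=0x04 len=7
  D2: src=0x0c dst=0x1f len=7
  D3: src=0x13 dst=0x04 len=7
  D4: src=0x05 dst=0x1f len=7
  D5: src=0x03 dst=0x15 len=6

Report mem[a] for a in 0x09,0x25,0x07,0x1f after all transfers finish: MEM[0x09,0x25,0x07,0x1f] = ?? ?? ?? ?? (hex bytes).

MEM[0x09,0x25,0x07,0x1f] = 62 8d 2c 2c

[0] 0x24->0x18 len=2 : 62 68
[1] 0x0f->0x04 len=7 : 40 26 2f fc cd 2c 7c
[2] 0x0c->0x1f len=7 : 64 60 42 40 26 2f fc
[3] 0x13->0x04 len=7 : cd 2c 7c 2c 9b 62 68
[4] 0x05->0x1f len=7 : 2c 7c 2c 9b 62 68 8d
[5] 0x03->0x15 len=6 : 0a cd 2c 7c 2c 9b
query mem[0x09]=0x62, mem[0x25]=0x8d, mem[0x07]=0x2c, mem[0x1f]=0x2c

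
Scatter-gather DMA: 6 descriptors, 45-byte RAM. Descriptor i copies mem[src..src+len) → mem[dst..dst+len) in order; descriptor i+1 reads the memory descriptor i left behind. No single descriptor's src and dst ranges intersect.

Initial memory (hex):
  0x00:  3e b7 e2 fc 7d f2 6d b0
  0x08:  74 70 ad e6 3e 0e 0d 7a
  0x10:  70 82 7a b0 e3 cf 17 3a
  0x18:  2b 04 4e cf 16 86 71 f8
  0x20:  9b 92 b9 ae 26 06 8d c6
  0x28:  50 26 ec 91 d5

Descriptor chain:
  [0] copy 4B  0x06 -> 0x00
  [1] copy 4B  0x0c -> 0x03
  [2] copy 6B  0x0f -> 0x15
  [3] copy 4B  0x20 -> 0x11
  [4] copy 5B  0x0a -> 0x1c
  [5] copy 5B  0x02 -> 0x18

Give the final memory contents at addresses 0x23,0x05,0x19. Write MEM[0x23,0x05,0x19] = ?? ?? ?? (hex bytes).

D0: mem[0x00..0x03] <- [6d b0 74 70]
D1: mem[0x03..0x06] <- [3e 0e 0d 7a]
D2: mem[0x15..0x1a] <- [7a 70 82 7a b0 e3]
D3: mem[0x11..0x14] <- [9b 92 b9 ae]
D4: mem[0x1c..0x20] <- [ad e6 3e 0e 0d]
D5: mem[0x18..0x1c] <- [74 3e 0e 0d 7a]
query mem[0x23]=0xae, mem[0x05]=0x0d, mem[0x19]=0x3e

MEM[0x23,0x05,0x19] = ae 0d 3e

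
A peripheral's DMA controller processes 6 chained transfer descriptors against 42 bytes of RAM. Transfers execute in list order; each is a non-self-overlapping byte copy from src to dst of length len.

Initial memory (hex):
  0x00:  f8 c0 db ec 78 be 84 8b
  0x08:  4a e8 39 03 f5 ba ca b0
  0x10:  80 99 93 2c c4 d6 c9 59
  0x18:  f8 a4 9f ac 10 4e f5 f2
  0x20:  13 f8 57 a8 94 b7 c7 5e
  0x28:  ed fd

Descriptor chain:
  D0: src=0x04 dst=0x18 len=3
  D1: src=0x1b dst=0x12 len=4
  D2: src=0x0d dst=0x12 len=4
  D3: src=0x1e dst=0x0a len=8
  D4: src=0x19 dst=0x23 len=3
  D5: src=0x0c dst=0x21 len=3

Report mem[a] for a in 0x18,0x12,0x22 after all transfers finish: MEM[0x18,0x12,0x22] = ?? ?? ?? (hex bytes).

MEM[0x18,0x12,0x22] = 78 ba f8

  after D0: wrote 3B at 0x18 = 78be84
  after D1: wrote 4B at 0x12 = ac104ef5
  after D2: wrote 4B at 0x12 = bacab080
  after D3: wrote 8B at 0x0a = f5f213f857a894b7
  after D4: wrote 3B at 0x23 = be84ac
  after D5: wrote 3B at 0x21 = 13f857
query mem[0x18]=0x78, mem[0x12]=0xba, mem[0x22]=0xf8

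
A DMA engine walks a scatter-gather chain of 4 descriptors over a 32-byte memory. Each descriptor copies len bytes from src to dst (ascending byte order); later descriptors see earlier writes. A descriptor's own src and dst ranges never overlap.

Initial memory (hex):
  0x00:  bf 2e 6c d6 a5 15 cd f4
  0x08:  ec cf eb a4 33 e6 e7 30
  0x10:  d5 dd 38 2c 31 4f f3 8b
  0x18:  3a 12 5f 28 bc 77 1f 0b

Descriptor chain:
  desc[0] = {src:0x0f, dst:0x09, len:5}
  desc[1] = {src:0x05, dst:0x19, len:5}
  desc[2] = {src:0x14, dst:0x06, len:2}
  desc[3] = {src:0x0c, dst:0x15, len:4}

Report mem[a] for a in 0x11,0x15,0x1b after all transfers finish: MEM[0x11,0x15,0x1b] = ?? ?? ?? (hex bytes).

MEM[0x11,0x15,0x1b] = dd 38 f4

#0 dst[0x09+5] := {0x30,0xd5,0xdd,0x38,0x2c}
#1 dst[0x19+5] := {0x15,0xcd,0xf4,0xec,0x30}
#2 dst[0x06+2] := {0x31,0x4f}
#3 dst[0x15+4] := {0x38,0x2c,0xe7,0x30}
query mem[0x11]=0xdd, mem[0x15]=0x38, mem[0x1b]=0xf4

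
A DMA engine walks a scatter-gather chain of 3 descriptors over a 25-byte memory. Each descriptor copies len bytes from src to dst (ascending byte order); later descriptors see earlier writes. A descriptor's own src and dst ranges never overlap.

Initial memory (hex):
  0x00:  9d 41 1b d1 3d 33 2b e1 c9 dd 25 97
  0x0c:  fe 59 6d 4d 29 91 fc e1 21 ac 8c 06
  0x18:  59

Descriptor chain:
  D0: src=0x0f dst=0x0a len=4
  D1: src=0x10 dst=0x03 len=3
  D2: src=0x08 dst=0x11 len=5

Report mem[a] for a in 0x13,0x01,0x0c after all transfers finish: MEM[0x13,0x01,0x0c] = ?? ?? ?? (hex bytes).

MEM[0x13,0x01,0x0c] = 4d 41 91

[0] 0x0f->0x0a len=4 : 4d 29 91 fc
[1] 0x10->0x03 len=3 : 29 91 fc
[2] 0x08->0x11 len=5 : c9 dd 4d 29 91
query mem[0x13]=0x4d, mem[0x01]=0x41, mem[0x0c]=0x91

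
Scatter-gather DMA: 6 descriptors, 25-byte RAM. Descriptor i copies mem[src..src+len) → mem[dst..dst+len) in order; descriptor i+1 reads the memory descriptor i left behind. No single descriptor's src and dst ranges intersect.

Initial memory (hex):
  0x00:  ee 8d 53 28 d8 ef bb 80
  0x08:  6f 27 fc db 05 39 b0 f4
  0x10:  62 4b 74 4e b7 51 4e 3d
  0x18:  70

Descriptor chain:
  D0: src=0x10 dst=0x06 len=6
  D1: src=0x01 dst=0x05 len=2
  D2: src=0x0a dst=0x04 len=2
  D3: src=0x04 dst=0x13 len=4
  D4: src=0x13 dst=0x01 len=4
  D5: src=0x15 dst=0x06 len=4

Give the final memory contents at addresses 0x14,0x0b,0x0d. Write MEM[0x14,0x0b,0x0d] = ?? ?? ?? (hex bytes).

MEM[0x14,0x0b,0x0d] = 51 51 39

[0] 0x10->0x06 len=6 : 62 4b 74 4e b7 51
[1] 0x01->0x05 len=2 : 8d 53
[2] 0x0a->0x04 len=2 : b7 51
[3] 0x04->0x13 len=4 : b7 51 53 4b
[4] 0x13->0x01 len=4 : b7 51 53 4b
[5] 0x15->0x06 len=4 : 53 4b 3d 70
query mem[0x14]=0x51, mem[0x0b]=0x51, mem[0x0d]=0x39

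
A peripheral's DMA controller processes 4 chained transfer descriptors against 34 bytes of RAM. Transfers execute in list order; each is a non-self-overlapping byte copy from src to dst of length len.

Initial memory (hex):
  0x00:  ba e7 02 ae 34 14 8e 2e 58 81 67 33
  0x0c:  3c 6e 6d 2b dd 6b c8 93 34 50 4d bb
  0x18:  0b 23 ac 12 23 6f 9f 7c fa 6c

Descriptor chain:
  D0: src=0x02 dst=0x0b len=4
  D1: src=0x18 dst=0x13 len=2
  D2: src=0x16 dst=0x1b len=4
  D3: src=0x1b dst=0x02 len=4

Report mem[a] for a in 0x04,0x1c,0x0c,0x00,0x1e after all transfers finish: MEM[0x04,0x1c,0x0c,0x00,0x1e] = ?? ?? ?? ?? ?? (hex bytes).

MEM[0x04,0x1c,0x0c,0x00,0x1e] = 0b bb ae ba 23

D0: mem[0x0b..0x0e] <- [02 ae 34 14]
D1: mem[0x13..0x14] <- [0b 23]
D2: mem[0x1b..0x1e] <- [4d bb 0b 23]
D3: mem[0x02..0x05] <- [4d bb 0b 23]
query mem[0x04]=0x0b, mem[0x1c]=0xbb, mem[0x0c]=0xae, mem[0x00]=0xba, mem[0x1e]=0x23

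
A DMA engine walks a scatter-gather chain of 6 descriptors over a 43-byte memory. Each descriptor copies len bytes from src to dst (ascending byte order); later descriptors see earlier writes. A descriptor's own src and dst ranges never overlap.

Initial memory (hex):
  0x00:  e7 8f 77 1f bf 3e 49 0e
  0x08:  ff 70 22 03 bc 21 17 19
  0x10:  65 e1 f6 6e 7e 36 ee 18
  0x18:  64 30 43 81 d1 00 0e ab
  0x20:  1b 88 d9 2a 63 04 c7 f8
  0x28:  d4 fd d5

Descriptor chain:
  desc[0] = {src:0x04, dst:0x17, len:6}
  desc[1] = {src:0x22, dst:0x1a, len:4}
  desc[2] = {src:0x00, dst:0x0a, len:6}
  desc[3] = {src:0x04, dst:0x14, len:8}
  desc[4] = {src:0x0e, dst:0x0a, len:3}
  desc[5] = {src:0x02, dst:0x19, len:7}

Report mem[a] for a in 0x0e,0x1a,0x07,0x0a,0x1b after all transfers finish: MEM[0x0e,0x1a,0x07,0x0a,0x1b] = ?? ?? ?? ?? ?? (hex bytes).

[0] 0x04->0x17 len=6 : bf 3e 49 0e ff 70
[1] 0x22->0x1a len=4 : d9 2a 63 04
[2] 0x00->0x0a len=6 : e7 8f 77 1f bf 3e
[3] 0x04->0x14 len=8 : bf 3e 49 0e ff 70 e7 8f
[4] 0x0e->0x0a len=3 : bf 3e 65
[5] 0x02->0x19 len=7 : 77 1f bf 3e 49 0e ff
query mem[0x0e]=0xbf, mem[0x1a]=0x1f, mem[0x07]=0x0e, mem[0x0a]=0xbf, mem[0x1b]=0xbf

MEM[0x0e,0x1a,0x07,0x0a,0x1b] = bf 1f 0e bf bf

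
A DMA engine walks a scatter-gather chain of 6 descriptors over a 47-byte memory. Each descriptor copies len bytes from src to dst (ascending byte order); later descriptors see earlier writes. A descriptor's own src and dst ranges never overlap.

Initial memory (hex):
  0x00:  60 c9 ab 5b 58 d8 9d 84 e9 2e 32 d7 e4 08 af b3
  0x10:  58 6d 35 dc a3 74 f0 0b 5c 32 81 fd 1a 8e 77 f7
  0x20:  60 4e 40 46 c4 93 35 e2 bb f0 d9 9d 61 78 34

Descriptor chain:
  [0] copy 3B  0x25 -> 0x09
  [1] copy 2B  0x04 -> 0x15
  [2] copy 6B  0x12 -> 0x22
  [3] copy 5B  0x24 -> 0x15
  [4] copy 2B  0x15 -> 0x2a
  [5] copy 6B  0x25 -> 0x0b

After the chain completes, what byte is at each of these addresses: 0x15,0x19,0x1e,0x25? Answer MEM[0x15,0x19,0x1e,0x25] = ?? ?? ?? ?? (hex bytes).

MEM[0x15,0x19,0x1e,0x25] = a3 bb 77 58

  after D0: wrote 3B at 0x09 = 9335e2
  after D1: wrote 2B at 0x15 = 58d8
  after D2: wrote 6B at 0x22 = 35dca358d80b
  after D3: wrote 5B at 0x15 = a358d80bbb
  after D4: wrote 2B at 0x2a = a358
  after D5: wrote 6B at 0x0b = 58d80bbbf0a3
query mem[0x15]=0xa3, mem[0x19]=0xbb, mem[0x1e]=0x77, mem[0x25]=0x58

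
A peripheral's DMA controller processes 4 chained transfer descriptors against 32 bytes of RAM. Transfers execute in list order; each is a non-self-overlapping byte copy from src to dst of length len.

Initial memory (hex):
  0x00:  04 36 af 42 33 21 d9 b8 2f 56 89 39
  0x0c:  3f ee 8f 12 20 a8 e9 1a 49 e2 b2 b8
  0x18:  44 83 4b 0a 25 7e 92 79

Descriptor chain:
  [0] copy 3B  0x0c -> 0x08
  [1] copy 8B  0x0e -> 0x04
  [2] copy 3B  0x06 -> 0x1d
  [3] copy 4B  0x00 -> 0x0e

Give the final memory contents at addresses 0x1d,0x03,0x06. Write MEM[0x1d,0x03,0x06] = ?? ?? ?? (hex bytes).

MEM[0x1d,0x03,0x06] = 20 42 20

[0] 0x0c->0x08 len=3 : 3f ee 8f
[1] 0x0e->0x04 len=8 : 8f 12 20 a8 e9 1a 49 e2
[2] 0x06->0x1d len=3 : 20 a8 e9
[3] 0x00->0x0e len=4 : 04 36 af 42
query mem[0x1d]=0x20, mem[0x03]=0x42, mem[0x06]=0x20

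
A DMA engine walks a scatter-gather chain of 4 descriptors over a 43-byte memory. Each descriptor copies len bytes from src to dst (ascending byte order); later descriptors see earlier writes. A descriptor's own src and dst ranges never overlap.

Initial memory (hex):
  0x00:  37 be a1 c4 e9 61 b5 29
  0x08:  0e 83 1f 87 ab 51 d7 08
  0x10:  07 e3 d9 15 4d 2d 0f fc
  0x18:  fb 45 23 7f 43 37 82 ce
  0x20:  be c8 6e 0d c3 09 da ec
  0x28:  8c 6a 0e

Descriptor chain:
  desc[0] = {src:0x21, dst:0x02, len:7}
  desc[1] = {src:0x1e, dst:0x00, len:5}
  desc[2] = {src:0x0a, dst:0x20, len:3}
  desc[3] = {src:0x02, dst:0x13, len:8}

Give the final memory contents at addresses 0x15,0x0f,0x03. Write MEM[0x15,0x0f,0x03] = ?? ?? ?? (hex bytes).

MEM[0x15,0x0f,0x03] = 6e 08 c8

  after D0: wrote 7B at 0x02 = c86e0dc309daec
  after D1: wrote 5B at 0x00 = 82cebec86e
  after D2: wrote 3B at 0x20 = 1f87ab
  after D3: wrote 8B at 0x13 = bec86ec309daec83
query mem[0x15]=0x6e, mem[0x0f]=0x08, mem[0x03]=0xc8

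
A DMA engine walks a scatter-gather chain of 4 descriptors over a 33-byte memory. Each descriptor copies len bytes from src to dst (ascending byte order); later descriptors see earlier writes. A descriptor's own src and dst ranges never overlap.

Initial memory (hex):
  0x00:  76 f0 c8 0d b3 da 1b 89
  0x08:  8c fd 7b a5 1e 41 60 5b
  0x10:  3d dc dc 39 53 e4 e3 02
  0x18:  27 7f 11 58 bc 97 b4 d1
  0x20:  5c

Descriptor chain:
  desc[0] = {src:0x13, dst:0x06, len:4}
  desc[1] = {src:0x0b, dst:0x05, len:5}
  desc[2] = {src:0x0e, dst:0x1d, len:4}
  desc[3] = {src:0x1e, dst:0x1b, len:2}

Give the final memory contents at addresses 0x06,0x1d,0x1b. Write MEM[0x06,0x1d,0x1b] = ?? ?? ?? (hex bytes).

#0 dst[0x06+4] := {0x39,0x53,0xe4,0xe3}
#1 dst[0x05+5] := {0xa5,0x1e,0x41,0x60,0x5b}
#2 dst[0x1d+4] := {0x60,0x5b,0x3d,0xdc}
#3 dst[0x1b+2] := {0x5b,0x3d}
query mem[0x06]=0x1e, mem[0x1d]=0x60, mem[0x1b]=0x5b

MEM[0x06,0x1d,0x1b] = 1e 60 5b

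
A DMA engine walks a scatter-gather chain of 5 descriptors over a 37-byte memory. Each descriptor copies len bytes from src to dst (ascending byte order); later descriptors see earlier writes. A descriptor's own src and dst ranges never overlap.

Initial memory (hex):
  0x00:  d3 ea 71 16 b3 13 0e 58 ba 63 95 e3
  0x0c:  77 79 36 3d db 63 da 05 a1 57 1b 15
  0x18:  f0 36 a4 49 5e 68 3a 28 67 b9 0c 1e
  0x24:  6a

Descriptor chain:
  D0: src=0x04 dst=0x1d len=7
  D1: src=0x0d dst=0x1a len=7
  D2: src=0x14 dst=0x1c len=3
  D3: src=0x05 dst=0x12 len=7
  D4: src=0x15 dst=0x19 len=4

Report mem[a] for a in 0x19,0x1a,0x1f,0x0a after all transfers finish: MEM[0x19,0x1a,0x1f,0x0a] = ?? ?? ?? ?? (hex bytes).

#0 dst[0x1d+7] := {0xb3,0x13,0x0e,0x58,0xba,0x63,0x95}
#1 dst[0x1a+7] := {0x79,0x36,0x3d,0xdb,0x63,0xda,0x05}
#2 dst[0x1c+3] := {0xa1,0x57,0x1b}
#3 dst[0x12+7] := {0x13,0x0e,0x58,0xba,0x63,0x95,0xe3}
#4 dst[0x19+4] := {0xba,0x63,0x95,0xe3}
query mem[0x19]=0xba, mem[0x1a]=0x63, mem[0x1f]=0xda, mem[0x0a]=0x95

MEM[0x19,0x1a,0x1f,0x0a] = ba 63 da 95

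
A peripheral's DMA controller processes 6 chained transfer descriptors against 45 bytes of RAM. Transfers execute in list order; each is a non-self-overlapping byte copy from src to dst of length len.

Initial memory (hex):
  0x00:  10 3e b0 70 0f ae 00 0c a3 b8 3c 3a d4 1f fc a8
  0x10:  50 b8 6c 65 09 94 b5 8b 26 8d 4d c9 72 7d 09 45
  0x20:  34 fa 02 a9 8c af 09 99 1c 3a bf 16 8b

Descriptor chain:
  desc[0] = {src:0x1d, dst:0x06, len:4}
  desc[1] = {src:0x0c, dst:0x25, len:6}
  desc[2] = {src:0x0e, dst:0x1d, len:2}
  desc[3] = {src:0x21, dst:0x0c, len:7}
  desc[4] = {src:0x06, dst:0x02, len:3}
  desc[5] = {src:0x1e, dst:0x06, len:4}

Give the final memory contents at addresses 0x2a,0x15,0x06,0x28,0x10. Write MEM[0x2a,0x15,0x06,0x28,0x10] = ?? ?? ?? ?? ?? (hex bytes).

#0 dst[0x06+4] := {0x7d,0x09,0x45,0x34}
#1 dst[0x25+6] := {0xd4,0x1f,0xfc,0xa8,0x50,0xb8}
#2 dst[0x1d+2] := {0xfc,0xa8}
#3 dst[0x0c+7] := {0xfa,0x02,0xa9,0x8c,0xd4,0x1f,0xfc}
#4 dst[0x02+3] := {0x7d,0x09,0x45}
#5 dst[0x06+4] := {0xa8,0x45,0x34,0xfa}
query mem[0x2a]=0xb8, mem[0x15]=0x94, mem[0x06]=0xa8, mem[0x28]=0xa8, mem[0x10]=0xd4

MEM[0x2a,0x15,0x06,0x28,0x10] = b8 94 a8 a8 d4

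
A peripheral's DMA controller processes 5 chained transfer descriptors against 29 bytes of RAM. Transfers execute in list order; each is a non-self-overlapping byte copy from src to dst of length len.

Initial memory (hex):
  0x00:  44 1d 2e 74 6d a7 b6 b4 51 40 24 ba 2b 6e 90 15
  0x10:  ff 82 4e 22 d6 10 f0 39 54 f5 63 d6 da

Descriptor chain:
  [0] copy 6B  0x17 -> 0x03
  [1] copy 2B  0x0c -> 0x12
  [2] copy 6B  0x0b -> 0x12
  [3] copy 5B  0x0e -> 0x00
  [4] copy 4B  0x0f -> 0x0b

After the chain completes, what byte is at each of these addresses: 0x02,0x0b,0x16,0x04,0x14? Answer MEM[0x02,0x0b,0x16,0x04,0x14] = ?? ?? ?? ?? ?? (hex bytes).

MEM[0x02,0x0b,0x16,0x04,0x14] = ff 15 15 ba 6e

#0 dst[0x03+6] := {0x39,0x54,0xf5,0x63,0xd6,0xda}
#1 dst[0x12+2] := {0x2b,0x6e}
#2 dst[0x12+6] := {0xba,0x2b,0x6e,0x90,0x15,0xff}
#3 dst[0x00+5] := {0x90,0x15,0xff,0x82,0xba}
#4 dst[0x0b+4] := {0x15,0xff,0x82,0xba}
query mem[0x02]=0xff, mem[0x0b]=0x15, mem[0x16]=0x15, mem[0x04]=0xba, mem[0x14]=0x6e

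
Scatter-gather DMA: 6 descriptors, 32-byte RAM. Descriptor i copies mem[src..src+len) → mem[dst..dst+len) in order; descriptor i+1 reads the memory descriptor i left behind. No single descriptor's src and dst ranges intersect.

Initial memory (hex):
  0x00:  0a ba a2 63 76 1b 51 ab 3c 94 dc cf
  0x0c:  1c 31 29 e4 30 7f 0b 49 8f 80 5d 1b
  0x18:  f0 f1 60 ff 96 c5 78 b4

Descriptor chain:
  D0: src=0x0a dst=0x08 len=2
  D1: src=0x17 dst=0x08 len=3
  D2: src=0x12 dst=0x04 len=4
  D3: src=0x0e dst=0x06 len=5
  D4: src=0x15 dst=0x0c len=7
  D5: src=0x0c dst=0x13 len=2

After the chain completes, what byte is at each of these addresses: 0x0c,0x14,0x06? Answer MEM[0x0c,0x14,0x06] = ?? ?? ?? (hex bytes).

MEM[0x0c,0x14,0x06] = 80 5d 29

D0: mem[0x08..0x09] <- [dc cf]
D1: mem[0x08..0x0a] <- [1b f0 f1]
D2: mem[0x04..0x07] <- [0b 49 8f 80]
D3: mem[0x06..0x0a] <- [29 e4 30 7f 0b]
D4: mem[0x0c..0x12] <- [80 5d 1b f0 f1 60 ff]
D5: mem[0x13..0x14] <- [80 5d]
query mem[0x0c]=0x80, mem[0x14]=0x5d, mem[0x06]=0x29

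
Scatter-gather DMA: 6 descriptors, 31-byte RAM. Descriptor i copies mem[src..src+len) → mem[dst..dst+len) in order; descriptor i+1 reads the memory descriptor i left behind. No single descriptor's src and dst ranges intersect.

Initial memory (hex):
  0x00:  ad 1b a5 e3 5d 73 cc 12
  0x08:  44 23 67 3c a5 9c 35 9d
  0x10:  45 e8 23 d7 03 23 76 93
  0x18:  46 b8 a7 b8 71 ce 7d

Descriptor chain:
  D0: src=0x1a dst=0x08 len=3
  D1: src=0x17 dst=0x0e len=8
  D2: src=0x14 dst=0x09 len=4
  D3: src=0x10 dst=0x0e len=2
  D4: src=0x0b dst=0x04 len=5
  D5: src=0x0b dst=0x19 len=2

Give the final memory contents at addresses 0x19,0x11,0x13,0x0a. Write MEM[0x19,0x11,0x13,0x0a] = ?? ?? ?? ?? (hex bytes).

MEM[0x19,0x11,0x13,0x0a] = 76 a7 71 7d

#0 dst[0x08+3] := {0xa7,0xb8,0x71}
#1 dst[0x0e+8] := {0x93,0x46,0xb8,0xa7,0xb8,0x71,0xce,0x7d}
#2 dst[0x09+4] := {0xce,0x7d,0x76,0x93}
#3 dst[0x0e+2] := {0xb8,0xa7}
#4 dst[0x04+5] := {0x76,0x93,0x9c,0xb8,0xa7}
#5 dst[0x19+2] := {0x76,0x93}
query mem[0x19]=0x76, mem[0x11]=0xa7, mem[0x13]=0x71, mem[0x0a]=0x7d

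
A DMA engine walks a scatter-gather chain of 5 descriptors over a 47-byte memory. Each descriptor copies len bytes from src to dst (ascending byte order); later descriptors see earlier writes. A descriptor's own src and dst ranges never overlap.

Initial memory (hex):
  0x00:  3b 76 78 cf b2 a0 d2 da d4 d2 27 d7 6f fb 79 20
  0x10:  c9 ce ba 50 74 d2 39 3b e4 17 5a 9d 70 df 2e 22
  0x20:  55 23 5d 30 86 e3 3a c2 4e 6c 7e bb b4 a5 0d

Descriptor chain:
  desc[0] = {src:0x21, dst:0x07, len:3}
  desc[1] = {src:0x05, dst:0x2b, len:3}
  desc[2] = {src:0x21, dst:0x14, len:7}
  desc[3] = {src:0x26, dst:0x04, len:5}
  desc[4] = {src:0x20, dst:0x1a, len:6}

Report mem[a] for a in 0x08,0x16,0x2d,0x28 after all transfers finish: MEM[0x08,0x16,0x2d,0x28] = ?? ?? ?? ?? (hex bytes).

MEM[0x08,0x16,0x2d,0x28] = 7e 30 23 4e

#0 dst[0x07+3] := {0x23,0x5d,0x30}
#1 dst[0x2b+3] := {0xa0,0xd2,0x23}
#2 dst[0x14+7] := {0x23,0x5d,0x30,0x86,0xe3,0x3a,0xc2}
#3 dst[0x04+5] := {0x3a,0xc2,0x4e,0x6c,0x7e}
#4 dst[0x1a+6] := {0x55,0x23,0x5d,0x30,0x86,0xe3}
query mem[0x08]=0x7e, mem[0x16]=0x30, mem[0x2d]=0x23, mem[0x28]=0x4e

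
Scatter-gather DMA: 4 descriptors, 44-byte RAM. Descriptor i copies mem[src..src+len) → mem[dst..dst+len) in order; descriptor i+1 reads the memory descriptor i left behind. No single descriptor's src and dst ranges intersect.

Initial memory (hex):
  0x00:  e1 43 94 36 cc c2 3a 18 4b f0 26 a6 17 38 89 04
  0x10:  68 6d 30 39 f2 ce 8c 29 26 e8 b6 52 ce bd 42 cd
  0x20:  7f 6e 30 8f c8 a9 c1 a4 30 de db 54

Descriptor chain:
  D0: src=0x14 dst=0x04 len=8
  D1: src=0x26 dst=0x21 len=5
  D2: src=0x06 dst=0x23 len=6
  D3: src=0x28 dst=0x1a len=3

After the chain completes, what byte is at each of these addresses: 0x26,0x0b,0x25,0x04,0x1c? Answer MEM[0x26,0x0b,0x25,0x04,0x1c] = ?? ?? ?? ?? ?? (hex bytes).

MEM[0x26,0x0b,0x25,0x04,0x1c] = e8 52 26 f2 db

[0] 0x14->0x04 len=8 : f2 ce 8c 29 26 e8 b6 52
[1] 0x26->0x21 len=5 : c1 a4 30 de db
[2] 0x06->0x23 len=6 : 8c 29 26 e8 b6 52
[3] 0x28->0x1a len=3 : 52 de db
query mem[0x26]=0xe8, mem[0x0b]=0x52, mem[0x25]=0x26, mem[0x04]=0xf2, mem[0x1c]=0xdb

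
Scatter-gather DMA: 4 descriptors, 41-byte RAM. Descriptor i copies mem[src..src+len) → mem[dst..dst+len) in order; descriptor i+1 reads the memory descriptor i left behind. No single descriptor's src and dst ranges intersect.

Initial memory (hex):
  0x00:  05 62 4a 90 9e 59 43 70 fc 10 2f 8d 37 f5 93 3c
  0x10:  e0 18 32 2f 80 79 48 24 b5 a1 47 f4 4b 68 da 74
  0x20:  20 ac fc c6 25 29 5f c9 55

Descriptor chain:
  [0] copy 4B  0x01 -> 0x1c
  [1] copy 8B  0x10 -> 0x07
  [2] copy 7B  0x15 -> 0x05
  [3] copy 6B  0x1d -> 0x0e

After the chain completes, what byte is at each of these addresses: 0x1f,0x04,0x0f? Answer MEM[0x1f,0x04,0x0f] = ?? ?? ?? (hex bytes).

MEM[0x1f,0x04,0x0f] = 9e 9e 90

#0 dst[0x1c+4] := {0x62,0x4a,0x90,0x9e}
#1 dst[0x07+8] := {0xe0,0x18,0x32,0x2f,0x80,0x79,0x48,0x24}
#2 dst[0x05+7] := {0x79,0x48,0x24,0xb5,0xa1,0x47,0xf4}
#3 dst[0x0e+6] := {0x4a,0x90,0x9e,0x20,0xac,0xfc}
query mem[0x1f]=0x9e, mem[0x04]=0x9e, mem[0x0f]=0x90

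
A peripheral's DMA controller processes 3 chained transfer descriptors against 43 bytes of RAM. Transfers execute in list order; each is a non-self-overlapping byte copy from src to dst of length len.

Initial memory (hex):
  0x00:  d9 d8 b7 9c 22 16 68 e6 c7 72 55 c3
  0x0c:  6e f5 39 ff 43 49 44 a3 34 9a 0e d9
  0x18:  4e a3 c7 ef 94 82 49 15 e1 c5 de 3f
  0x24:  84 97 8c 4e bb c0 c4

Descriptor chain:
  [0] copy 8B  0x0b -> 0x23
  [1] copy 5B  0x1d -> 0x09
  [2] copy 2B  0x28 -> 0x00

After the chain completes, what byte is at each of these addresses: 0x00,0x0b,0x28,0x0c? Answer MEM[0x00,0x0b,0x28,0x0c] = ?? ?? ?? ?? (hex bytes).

MEM[0x00,0x0b,0x28,0x0c] = 43 15 43 e1

D0: mem[0x23..0x2a] <- [c3 6e f5 39 ff 43 49 44]
D1: mem[0x09..0x0d] <- [82 49 15 e1 c5]
D2: mem[0x00..0x01] <- [43 49]
query mem[0x00]=0x43, mem[0x0b]=0x15, mem[0x28]=0x43, mem[0x0c]=0xe1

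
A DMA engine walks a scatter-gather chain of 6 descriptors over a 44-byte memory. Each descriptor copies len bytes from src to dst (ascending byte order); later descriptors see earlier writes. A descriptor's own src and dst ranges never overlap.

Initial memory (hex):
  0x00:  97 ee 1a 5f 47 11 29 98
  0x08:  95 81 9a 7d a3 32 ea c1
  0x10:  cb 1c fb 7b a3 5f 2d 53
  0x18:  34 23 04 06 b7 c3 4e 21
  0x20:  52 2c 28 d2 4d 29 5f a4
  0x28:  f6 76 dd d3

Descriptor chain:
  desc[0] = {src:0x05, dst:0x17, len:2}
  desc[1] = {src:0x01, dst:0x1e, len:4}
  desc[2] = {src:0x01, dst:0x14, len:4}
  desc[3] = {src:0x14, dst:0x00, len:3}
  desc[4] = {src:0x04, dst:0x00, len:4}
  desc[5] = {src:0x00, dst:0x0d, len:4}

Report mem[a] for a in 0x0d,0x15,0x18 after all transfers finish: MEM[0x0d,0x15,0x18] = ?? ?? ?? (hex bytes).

MEM[0x0d,0x15,0x18] = 47 1a 29

  after D0: wrote 2B at 0x17 = 1129
  after D1: wrote 4B at 0x1e = ee1a5f47
  after D2: wrote 4B at 0x14 = ee1a5f47
  after D3: wrote 3B at 0x00 = ee1a5f
  after D4: wrote 4B at 0x00 = 47112998
  after D5: wrote 4B at 0x0d = 47112998
query mem[0x0d]=0x47, mem[0x15]=0x1a, mem[0x18]=0x29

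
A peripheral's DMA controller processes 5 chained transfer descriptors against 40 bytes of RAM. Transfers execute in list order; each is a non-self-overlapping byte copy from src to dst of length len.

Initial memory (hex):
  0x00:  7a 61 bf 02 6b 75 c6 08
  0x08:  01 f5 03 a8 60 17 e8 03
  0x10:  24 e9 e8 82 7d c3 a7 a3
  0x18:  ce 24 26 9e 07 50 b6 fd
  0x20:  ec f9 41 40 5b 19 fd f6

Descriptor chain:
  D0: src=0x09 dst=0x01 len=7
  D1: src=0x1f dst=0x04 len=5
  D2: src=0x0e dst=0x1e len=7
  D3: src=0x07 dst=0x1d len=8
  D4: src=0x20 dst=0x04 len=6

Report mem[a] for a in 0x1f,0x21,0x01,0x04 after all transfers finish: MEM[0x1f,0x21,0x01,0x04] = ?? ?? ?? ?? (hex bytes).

[0] 0x09->0x01 len=7 : f5 03 a8 60 17 e8 03
[1] 0x1f->0x04 len=5 : fd ec f9 41 40
[2] 0x0e->0x1e len=7 : e8 03 24 e9 e8 82 7d
[3] 0x07->0x1d len=8 : 41 40 f5 03 a8 60 17 e8
[4] 0x20->0x04 len=6 : 03 a8 60 17 e8 19
query mem[0x1f]=0xf5, mem[0x21]=0xa8, mem[0x01]=0xf5, mem[0x04]=0x03

MEM[0x1f,0x21,0x01,0x04] = f5 a8 f5 03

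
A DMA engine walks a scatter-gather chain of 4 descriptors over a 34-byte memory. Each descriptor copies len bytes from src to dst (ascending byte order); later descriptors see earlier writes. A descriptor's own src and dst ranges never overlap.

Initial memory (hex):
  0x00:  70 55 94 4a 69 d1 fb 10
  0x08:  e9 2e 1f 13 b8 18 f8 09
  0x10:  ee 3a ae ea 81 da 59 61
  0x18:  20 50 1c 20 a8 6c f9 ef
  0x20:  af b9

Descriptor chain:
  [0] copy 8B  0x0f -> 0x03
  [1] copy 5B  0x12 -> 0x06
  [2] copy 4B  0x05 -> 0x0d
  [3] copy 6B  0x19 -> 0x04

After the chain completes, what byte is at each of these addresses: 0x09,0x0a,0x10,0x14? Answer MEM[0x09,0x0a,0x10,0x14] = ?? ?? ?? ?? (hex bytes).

  after D0: wrote 8B at 0x03 = 09ee3aaeea81da59
  after D1: wrote 5B at 0x06 = aeea81da59
  after D2: wrote 4B at 0x0d = 3aaeea81
  after D3: wrote 6B at 0x04 = 501c20a86cf9
query mem[0x09]=0xf9, mem[0x0a]=0x59, mem[0x10]=0x81, mem[0x14]=0x81

MEM[0x09,0x0a,0x10,0x14] = f9 59 81 81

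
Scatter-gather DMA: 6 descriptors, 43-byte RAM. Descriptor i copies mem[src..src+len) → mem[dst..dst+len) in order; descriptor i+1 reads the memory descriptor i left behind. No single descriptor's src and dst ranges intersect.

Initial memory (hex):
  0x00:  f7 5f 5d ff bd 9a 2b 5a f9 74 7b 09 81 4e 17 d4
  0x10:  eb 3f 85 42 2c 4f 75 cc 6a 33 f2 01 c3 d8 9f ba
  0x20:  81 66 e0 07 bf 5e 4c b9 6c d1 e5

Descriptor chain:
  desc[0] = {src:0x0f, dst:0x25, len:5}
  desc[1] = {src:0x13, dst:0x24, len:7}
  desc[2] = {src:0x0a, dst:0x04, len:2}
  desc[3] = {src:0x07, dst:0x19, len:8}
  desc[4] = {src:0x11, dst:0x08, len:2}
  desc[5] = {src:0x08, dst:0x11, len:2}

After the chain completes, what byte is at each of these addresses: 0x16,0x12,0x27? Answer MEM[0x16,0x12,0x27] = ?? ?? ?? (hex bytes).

[0] 0x0f->0x25 len=5 : d4 eb 3f 85 42
[1] 0x13->0x24 len=7 : 42 2c 4f 75 cc 6a 33
[2] 0x0a->0x04 len=2 : 7b 09
[3] 0x07->0x19 len=8 : 5a f9 74 7b 09 81 4e 17
[4] 0x11->0x08 len=2 : 3f 85
[5] 0x08->0x11 len=2 : 3f 85
query mem[0x16]=0x75, mem[0x12]=0x85, mem[0x27]=0x75

MEM[0x16,0x12,0x27] = 75 85 75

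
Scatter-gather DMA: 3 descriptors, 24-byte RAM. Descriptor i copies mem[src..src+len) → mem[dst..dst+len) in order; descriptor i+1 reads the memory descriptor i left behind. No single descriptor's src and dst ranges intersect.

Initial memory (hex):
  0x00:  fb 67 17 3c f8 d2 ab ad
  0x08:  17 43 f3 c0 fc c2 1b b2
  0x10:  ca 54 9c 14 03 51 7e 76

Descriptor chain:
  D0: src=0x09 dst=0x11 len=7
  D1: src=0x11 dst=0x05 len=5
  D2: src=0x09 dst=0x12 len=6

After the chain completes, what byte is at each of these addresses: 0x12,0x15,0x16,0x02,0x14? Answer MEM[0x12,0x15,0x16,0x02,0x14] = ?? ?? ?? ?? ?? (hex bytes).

MEM[0x12,0x15,0x16,0x02,0x14] = c2 fc c2 17 c0

  after D0: wrote 7B at 0x11 = 43f3c0fcc21bb2
  after D1: wrote 5B at 0x05 = 43f3c0fcc2
  after D2: wrote 6B at 0x12 = c2f3c0fcc21b
query mem[0x12]=0xc2, mem[0x15]=0xfc, mem[0x16]=0xc2, mem[0x02]=0x17, mem[0x14]=0xc0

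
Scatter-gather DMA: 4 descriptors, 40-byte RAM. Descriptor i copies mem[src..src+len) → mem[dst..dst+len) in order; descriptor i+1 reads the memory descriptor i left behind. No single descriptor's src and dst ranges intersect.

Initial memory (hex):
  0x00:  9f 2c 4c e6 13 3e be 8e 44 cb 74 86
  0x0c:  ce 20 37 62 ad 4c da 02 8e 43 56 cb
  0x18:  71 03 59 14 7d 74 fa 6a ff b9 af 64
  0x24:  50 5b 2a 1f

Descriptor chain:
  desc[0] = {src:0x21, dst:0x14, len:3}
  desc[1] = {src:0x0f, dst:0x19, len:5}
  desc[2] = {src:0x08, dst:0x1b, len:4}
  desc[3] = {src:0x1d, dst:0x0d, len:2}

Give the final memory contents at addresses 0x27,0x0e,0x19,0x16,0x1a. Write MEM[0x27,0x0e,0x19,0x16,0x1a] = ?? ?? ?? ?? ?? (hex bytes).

MEM[0x27,0x0e,0x19,0x16,0x1a] = 1f 86 62 64 ad

D0: mem[0x14..0x16] <- [b9 af 64]
D1: mem[0x19..0x1d] <- [62 ad 4c da 02]
D2: mem[0x1b..0x1e] <- [44 cb 74 86]
D3: mem[0x0d..0x0e] <- [74 86]
query mem[0x27]=0x1f, mem[0x0e]=0x86, mem[0x19]=0x62, mem[0x16]=0x64, mem[0x1a]=0xad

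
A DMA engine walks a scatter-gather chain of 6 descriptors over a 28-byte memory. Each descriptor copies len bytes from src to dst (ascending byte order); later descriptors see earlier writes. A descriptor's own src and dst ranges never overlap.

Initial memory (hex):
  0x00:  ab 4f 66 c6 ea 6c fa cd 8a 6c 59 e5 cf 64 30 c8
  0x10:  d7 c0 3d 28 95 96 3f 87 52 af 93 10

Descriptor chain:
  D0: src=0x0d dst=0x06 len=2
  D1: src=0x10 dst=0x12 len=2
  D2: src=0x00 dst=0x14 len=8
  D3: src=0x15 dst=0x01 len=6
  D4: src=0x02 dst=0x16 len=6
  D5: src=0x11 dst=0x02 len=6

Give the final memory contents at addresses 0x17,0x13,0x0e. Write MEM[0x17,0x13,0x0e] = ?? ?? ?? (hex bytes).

[0] 0x0d->0x06 len=2 : 64 30
[1] 0x10->0x12 len=2 : d7 c0
[2] 0x00->0x14 len=8 : ab 4f 66 c6 ea 6c 64 30
[3] 0x15->0x01 len=6 : 4f 66 c6 ea 6c 64
[4] 0x02->0x16 len=6 : 66 c6 ea 6c 64 30
[5] 0x11->0x02 len=6 : c0 d7 c0 ab 4f 66
query mem[0x17]=0xc6, mem[0x13]=0xc0, mem[0x0e]=0x30

MEM[0x17,0x13,0x0e] = c6 c0 30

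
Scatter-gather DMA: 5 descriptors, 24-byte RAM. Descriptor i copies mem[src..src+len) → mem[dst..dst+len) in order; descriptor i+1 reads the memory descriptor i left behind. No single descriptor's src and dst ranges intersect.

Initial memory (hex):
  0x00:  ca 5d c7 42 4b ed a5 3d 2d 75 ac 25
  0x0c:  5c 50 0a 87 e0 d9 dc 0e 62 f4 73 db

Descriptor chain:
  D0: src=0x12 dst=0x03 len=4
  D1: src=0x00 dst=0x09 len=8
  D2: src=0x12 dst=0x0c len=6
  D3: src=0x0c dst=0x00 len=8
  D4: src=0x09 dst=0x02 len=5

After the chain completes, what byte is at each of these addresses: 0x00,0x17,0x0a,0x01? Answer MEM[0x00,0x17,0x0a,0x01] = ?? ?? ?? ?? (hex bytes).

MEM[0x00,0x17,0x0a,0x01] = dc db 5d 0e

  after D0: wrote 4B at 0x03 = dc0e62f4
  after D1: wrote 8B at 0x09 = ca5dc7dc0e62f43d
  after D2: wrote 6B at 0x0c = dc0e62f473db
  after D3: wrote 8B at 0x00 = dc0e62f473dbdc0e
  after D4: wrote 5B at 0x02 = ca5dc7dc0e
query mem[0x00]=0xdc, mem[0x17]=0xdb, mem[0x0a]=0x5d, mem[0x01]=0x0e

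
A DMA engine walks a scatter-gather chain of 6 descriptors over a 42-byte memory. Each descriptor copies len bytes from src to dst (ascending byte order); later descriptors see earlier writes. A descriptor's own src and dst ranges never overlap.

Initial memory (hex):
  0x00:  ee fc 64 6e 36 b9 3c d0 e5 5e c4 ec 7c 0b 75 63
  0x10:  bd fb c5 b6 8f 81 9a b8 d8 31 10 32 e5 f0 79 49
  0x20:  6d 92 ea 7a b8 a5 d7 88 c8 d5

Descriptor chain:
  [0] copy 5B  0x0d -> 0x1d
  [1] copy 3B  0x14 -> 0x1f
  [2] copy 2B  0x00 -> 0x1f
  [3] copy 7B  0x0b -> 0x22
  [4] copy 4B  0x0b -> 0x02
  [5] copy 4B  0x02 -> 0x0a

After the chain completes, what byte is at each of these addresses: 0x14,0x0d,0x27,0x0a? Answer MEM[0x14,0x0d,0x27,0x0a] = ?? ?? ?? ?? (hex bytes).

MEM[0x14,0x0d,0x27,0x0a] = 8f 75 bd ec

D0: mem[0x1d..0x21] <- [0b 75 63 bd fb]
D1: mem[0x1f..0x21] <- [8f 81 9a]
D2: mem[0x1f..0x20] <- [ee fc]
D3: mem[0x22..0x28] <- [ec 7c 0b 75 63 bd fb]
D4: mem[0x02..0x05] <- [ec 7c 0b 75]
D5: mem[0x0a..0x0d] <- [ec 7c 0b 75]
query mem[0x14]=0x8f, mem[0x0d]=0x75, mem[0x27]=0xbd, mem[0x0a]=0xec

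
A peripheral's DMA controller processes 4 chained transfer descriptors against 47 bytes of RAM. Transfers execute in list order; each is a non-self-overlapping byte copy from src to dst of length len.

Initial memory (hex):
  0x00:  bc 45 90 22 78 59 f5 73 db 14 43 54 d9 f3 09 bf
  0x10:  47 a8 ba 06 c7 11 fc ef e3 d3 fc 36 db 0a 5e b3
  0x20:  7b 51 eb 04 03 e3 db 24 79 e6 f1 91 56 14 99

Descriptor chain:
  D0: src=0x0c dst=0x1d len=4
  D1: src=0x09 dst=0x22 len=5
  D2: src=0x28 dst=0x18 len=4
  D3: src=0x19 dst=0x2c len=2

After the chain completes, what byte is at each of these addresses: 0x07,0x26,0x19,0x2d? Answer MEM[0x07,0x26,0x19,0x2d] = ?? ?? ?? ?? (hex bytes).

[0] 0x0c->0x1d len=4 : d9 f3 09 bf
[1] 0x09->0x22 len=5 : 14 43 54 d9 f3
[2] 0x28->0x18 len=4 : 79 e6 f1 91
[3] 0x19->0x2c len=2 : e6 f1
query mem[0x07]=0x73, mem[0x26]=0xf3, mem[0x19]=0xe6, mem[0x2d]=0xf1

MEM[0x07,0x26,0x19,0x2d] = 73 f3 e6 f1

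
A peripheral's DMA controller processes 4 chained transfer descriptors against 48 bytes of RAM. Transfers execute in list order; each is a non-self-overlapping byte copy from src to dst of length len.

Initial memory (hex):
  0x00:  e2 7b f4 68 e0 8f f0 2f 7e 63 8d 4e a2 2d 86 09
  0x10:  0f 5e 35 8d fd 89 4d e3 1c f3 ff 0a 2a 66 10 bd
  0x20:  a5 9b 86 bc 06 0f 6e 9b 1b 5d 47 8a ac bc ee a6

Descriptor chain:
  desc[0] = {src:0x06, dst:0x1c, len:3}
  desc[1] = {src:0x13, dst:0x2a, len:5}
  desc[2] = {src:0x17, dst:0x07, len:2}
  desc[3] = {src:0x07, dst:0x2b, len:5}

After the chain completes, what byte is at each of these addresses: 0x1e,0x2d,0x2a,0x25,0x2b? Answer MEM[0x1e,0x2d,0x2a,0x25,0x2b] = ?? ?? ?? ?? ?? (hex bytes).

D0: mem[0x1c..0x1e] <- [f0 2f 7e]
D1: mem[0x2a..0x2e] <- [8d fd 89 4d e3]
D2: mem[0x07..0x08] <- [e3 1c]
D3: mem[0x2b..0x2f] <- [e3 1c 63 8d 4e]
query mem[0x1e]=0x7e, mem[0x2d]=0x63, mem[0x2a]=0x8d, mem[0x25]=0x0f, mem[0x2b]=0xe3

MEM[0x1e,0x2d,0x2a,0x25,0x2b] = 7e 63 8d 0f e3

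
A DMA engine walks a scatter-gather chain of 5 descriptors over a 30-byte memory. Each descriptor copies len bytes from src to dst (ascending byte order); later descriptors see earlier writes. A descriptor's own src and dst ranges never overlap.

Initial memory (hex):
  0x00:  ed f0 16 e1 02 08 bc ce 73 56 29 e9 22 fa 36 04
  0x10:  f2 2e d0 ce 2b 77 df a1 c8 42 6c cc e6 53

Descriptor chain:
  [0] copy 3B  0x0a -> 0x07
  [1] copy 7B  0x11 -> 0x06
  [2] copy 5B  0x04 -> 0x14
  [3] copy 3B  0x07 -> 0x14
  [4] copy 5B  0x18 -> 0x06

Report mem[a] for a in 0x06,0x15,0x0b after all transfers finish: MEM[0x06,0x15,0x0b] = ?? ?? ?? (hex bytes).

MEM[0x06,0x15,0x0b] = ce ce df

D0: mem[0x07..0x09] <- [29 e9 22]
D1: mem[0x06..0x0c] <- [2e d0 ce 2b 77 df a1]
D2: mem[0x14..0x18] <- [02 08 2e d0 ce]
D3: mem[0x14..0x16] <- [d0 ce 2b]
D4: mem[0x06..0x0a] <- [ce 42 6c cc e6]
query mem[0x06]=0xce, mem[0x15]=0xce, mem[0x0b]=0xdf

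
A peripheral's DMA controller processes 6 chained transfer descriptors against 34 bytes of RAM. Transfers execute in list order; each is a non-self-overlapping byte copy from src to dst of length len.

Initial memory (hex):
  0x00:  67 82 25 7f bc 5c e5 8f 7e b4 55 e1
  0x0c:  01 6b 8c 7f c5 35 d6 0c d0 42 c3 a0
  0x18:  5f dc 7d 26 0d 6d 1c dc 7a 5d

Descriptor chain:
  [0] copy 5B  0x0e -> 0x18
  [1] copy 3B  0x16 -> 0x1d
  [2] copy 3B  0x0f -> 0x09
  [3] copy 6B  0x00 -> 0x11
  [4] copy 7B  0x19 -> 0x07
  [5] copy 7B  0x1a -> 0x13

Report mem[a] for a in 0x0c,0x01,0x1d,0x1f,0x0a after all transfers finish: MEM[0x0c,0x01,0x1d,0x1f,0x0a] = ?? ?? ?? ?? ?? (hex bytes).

MEM[0x0c,0x01,0x1d,0x1f,0x0a] = a0 82 c3 8c d6

D0: mem[0x18..0x1c] <- [8c 7f c5 35 d6]
D1: mem[0x1d..0x1f] <- [c3 a0 8c]
D2: mem[0x09..0x0b] <- [7f c5 35]
D3: mem[0x11..0x16] <- [67 82 25 7f bc 5c]
D4: mem[0x07..0x0d] <- [7f c5 35 d6 c3 a0 8c]
D5: mem[0x13..0x19] <- [c5 35 d6 c3 a0 8c 7a]
query mem[0x0c]=0xa0, mem[0x01]=0x82, mem[0x1d]=0xc3, mem[0x1f]=0x8c, mem[0x0a]=0xd6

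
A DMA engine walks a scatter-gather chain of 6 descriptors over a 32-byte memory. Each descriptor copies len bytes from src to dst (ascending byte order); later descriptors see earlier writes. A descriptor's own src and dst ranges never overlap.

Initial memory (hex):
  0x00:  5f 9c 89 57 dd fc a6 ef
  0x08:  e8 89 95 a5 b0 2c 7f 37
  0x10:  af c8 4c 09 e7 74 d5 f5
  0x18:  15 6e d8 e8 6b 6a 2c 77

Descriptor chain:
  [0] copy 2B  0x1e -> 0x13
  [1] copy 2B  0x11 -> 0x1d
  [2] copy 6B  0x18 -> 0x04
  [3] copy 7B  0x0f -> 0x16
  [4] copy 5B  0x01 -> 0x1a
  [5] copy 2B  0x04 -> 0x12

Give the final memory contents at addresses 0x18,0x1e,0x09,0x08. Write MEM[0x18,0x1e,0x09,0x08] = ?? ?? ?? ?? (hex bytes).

MEM[0x18,0x1e,0x09,0x08] = c8 6e c8 6b

D0: mem[0x13..0x14] <- [2c 77]
D1: mem[0x1d..0x1e] <- [c8 4c]
D2: mem[0x04..0x09] <- [15 6e d8 e8 6b c8]
D3: mem[0x16..0x1c] <- [37 af c8 4c 2c 77 74]
D4: mem[0x1a..0x1e] <- [9c 89 57 15 6e]
D5: mem[0x12..0x13] <- [15 6e]
query mem[0x18]=0xc8, mem[0x1e]=0x6e, mem[0x09]=0xc8, mem[0x08]=0x6b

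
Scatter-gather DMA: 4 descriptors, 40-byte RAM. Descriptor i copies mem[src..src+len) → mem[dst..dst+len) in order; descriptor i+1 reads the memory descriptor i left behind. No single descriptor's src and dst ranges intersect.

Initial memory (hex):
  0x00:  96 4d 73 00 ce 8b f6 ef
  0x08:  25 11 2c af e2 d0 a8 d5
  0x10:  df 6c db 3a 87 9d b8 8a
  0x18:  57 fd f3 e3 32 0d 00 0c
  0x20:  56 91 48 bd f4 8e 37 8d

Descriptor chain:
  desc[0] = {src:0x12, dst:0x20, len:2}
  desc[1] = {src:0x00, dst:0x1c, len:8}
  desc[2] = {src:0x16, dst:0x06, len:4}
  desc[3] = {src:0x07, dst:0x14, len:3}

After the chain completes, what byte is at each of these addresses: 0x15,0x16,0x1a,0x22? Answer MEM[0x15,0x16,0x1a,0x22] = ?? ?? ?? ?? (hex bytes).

MEM[0x15,0x16,0x1a,0x22] = 57 fd f3 f6

  after D0: wrote 2B at 0x20 = db3a
  after D1: wrote 8B at 0x1c = 964d7300ce8bf6ef
  after D2: wrote 4B at 0x06 = b88a57fd
  after D3: wrote 3B at 0x14 = 8a57fd
query mem[0x15]=0x57, mem[0x16]=0xfd, mem[0x1a]=0xf3, mem[0x22]=0xf6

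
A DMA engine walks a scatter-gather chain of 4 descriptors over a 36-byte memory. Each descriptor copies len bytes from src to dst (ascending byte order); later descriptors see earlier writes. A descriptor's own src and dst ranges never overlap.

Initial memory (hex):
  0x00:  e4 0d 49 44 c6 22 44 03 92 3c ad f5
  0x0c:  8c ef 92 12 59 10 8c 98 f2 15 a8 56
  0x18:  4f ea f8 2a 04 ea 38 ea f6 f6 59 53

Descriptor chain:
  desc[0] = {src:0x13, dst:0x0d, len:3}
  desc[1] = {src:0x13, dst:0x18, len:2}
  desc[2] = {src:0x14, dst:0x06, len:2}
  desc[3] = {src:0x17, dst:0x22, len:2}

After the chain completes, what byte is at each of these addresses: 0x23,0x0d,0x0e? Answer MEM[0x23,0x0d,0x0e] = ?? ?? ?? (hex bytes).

MEM[0x23,0x0d,0x0e] = 98 98 f2

D0: mem[0x0d..0x0f] <- [98 f2 15]
D1: mem[0x18..0x19] <- [98 f2]
D2: mem[0x06..0x07] <- [f2 15]
D3: mem[0x22..0x23] <- [56 98]
query mem[0x23]=0x98, mem[0x0d]=0x98, mem[0x0e]=0xf2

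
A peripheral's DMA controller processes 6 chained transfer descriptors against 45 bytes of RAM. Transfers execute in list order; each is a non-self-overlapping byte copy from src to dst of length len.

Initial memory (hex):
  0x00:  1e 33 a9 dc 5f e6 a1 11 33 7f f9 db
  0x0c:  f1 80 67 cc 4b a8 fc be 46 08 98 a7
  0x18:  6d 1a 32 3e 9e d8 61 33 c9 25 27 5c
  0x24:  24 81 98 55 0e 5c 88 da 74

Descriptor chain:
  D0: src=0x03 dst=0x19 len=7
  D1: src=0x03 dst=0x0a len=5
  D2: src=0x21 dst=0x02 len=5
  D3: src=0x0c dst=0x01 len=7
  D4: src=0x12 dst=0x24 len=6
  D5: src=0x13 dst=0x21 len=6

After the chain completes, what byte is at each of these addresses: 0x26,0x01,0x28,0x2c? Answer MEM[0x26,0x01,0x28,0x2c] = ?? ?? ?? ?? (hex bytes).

MEM[0x26,0x01,0x28,0x2c] = 6d e6 98 74

[0] 0x03->0x19 len=7 : dc 5f e6 a1 11 33 7f
[1] 0x03->0x0a len=5 : dc 5f e6 a1 11
[2] 0x21->0x02 len=5 : 25 27 5c 24 81
[3] 0x0c->0x01 len=7 : e6 a1 11 cc 4b a8 fc
[4] 0x12->0x24 len=6 : fc be 46 08 98 a7
[5] 0x13->0x21 len=6 : be 46 08 98 a7 6d
query mem[0x26]=0x6d, mem[0x01]=0xe6, mem[0x28]=0x98, mem[0x2c]=0x74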